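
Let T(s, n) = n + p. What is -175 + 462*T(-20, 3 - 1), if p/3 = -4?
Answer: -4795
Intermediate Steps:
p = -12 (p = 3*(-4) = -12)
T(s, n) = -12 + n (T(s, n) = n - 12 = -12 + n)
-175 + 462*T(-20, 3 - 1) = -175 + 462*(-12 + (3 - 1)) = -175 + 462*(-12 + 2) = -175 + 462*(-10) = -175 - 4620 = -4795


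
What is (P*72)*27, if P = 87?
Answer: 169128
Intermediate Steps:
(P*72)*27 = (87*72)*27 = 6264*27 = 169128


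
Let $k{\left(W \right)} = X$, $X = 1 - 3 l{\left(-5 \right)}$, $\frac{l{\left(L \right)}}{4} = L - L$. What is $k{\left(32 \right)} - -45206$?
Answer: $45207$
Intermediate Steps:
$l{\left(L \right)} = 0$ ($l{\left(L \right)} = 4 \left(L - L\right) = 4 \cdot 0 = 0$)
$X = 1$ ($X = 1 - 0 = 1 + 0 = 1$)
$k{\left(W \right)} = 1$
$k{\left(32 \right)} - -45206 = 1 - -45206 = 1 + 45206 = 45207$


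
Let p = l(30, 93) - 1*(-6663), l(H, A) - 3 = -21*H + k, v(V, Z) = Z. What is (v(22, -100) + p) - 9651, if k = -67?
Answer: -3782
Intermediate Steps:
l(H, A) = -64 - 21*H (l(H, A) = 3 + (-21*H - 67) = 3 + (-67 - 21*H) = -64 - 21*H)
p = 5969 (p = (-64 - 21*30) - 1*(-6663) = (-64 - 630) + 6663 = -694 + 6663 = 5969)
(v(22, -100) + p) - 9651 = (-100 + 5969) - 9651 = 5869 - 9651 = -3782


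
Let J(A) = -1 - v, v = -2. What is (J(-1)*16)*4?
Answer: 64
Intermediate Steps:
J(A) = 1 (J(A) = -1 - 1*(-2) = -1 + 2 = 1)
(J(-1)*16)*4 = (1*16)*4 = 16*4 = 64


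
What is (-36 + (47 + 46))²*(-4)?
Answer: -12996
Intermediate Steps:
(-36 + (47 + 46))²*(-4) = (-36 + 93)²*(-4) = 57²*(-4) = 3249*(-4) = -12996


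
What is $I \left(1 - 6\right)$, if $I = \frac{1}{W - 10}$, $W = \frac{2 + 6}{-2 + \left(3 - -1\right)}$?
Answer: $\frac{5}{6} \approx 0.83333$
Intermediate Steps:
$W = 4$ ($W = \frac{8}{-2 + \left(3 + 1\right)} = \frac{8}{-2 + 4} = \frac{8}{2} = 8 \cdot \frac{1}{2} = 4$)
$I = - \frac{1}{6}$ ($I = \frac{1}{4 - 10} = \frac{1}{-6} = - \frac{1}{6} \approx -0.16667$)
$I \left(1 - 6\right) = - \frac{1 - 6}{6} = \left(- \frac{1}{6}\right) \left(-5\right) = \frac{5}{6}$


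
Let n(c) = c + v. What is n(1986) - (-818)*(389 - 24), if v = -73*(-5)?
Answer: 300921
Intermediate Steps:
v = 365
n(c) = 365 + c (n(c) = c + 365 = 365 + c)
n(1986) - (-818)*(389 - 24) = (365 + 1986) - (-818)*(389 - 24) = 2351 - (-818)*365 = 2351 - 1*(-298570) = 2351 + 298570 = 300921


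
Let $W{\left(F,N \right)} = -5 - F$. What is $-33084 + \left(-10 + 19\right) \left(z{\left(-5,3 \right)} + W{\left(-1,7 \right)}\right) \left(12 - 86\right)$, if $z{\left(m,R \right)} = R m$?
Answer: $-20430$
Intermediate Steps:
$-33084 + \left(-10 + 19\right) \left(z{\left(-5,3 \right)} + W{\left(-1,7 \right)}\right) \left(12 - 86\right) = -33084 + \left(-10 + 19\right) \left(3 \left(-5\right) - 4\right) \left(12 - 86\right) = -33084 + 9 \left(-15 + \left(-5 + 1\right)\right) \left(-74\right) = -33084 + 9 \left(-15 - 4\right) \left(-74\right) = -33084 + 9 \left(-19\right) \left(-74\right) = -33084 - -12654 = -33084 + 12654 = -20430$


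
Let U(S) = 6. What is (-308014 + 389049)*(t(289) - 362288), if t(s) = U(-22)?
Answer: -29357521870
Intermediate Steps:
t(s) = 6
(-308014 + 389049)*(t(289) - 362288) = (-308014 + 389049)*(6 - 362288) = 81035*(-362282) = -29357521870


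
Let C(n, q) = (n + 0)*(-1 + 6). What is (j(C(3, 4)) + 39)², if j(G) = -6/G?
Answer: 37249/25 ≈ 1490.0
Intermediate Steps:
C(n, q) = 5*n (C(n, q) = n*5 = 5*n)
(j(C(3, 4)) + 39)² = (-6/(5*3) + 39)² = (-6/15 + 39)² = (-6*1/15 + 39)² = (-⅖ + 39)² = (193/5)² = 37249/25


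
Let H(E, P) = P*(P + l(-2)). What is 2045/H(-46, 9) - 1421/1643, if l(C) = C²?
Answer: 3193678/192231 ≈ 16.614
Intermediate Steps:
H(E, P) = P*(4 + P) (H(E, P) = P*(P + (-2)²) = P*(P + 4) = P*(4 + P))
2045/H(-46, 9) - 1421/1643 = 2045/((9*(4 + 9))) - 1421/1643 = 2045/((9*13)) - 1421*1/1643 = 2045/117 - 1421/1643 = 3193678/192231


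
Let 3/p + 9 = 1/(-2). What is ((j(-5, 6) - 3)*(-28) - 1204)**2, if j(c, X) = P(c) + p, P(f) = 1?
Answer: 468462736/361 ≈ 1.2977e+6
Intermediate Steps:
p = -6/19 (p = 3/(-9 + 1/(-2)) = 3/(-9 + 1*(-1/2)) = 3/(-9 - 1/2) = 3/(-19/2) = 3*(-2/19) = -6/19 ≈ -0.31579)
j(c, X) = 13/19 (j(c, X) = 1 - 6/19 = 13/19)
((j(-5, 6) - 3)*(-28) - 1204)**2 = ((13/19 - 3)*(-28) - 1204)**2 = (-44/19*(-28) - 1204)**2 = (1232/19 - 1204)**2 = (-21644/19)**2 = 468462736/361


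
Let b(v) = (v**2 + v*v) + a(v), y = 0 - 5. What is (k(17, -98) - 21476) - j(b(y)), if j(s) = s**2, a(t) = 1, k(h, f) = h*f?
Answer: -25743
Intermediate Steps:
k(h, f) = f*h
y = -5
b(v) = 1 + 2*v**2 (b(v) = (v**2 + v*v) + 1 = (v**2 + v**2) + 1 = 2*v**2 + 1 = 1 + 2*v**2)
(k(17, -98) - 21476) - j(b(y)) = (-98*17 - 21476) - (1 + 2*(-5)**2)**2 = (-1666 - 21476) - (1 + 2*25)**2 = -23142 - (1 + 50)**2 = -23142 - 1*51**2 = -23142 - 1*2601 = -23142 - 2601 = -25743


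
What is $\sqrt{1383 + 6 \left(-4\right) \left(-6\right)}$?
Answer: $\sqrt{1527} \approx 39.077$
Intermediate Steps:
$\sqrt{1383 + 6 \left(-4\right) \left(-6\right)} = \sqrt{1383 - -144} = \sqrt{1383 + 144} = \sqrt{1527}$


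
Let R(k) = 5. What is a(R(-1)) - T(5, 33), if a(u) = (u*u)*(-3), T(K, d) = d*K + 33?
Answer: -273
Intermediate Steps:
T(K, d) = 33 + K*d (T(K, d) = K*d + 33 = 33 + K*d)
a(u) = -3*u² (a(u) = u²*(-3) = -3*u²)
a(R(-1)) - T(5, 33) = -3*5² - (33 + 5*33) = -3*25 - (33 + 165) = -75 - 1*198 = -75 - 198 = -273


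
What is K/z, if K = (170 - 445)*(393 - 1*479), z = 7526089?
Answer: 23650/7526089 ≈ 0.0031424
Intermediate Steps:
K = 23650 (K = -275*(393 - 479) = -275*(-86) = 23650)
K/z = 23650/7526089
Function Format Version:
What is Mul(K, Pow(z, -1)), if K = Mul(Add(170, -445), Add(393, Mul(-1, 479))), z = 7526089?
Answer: Rational(23650, 7526089) ≈ 0.0031424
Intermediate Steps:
K = 23650 (K = Mul(-275, Add(393, -479)) = Mul(-275, -86) = 23650)
Mul(K, Pow(z, -1)) = Mul(23650, Pow(7526089, -1)) = Mul(23650, Rational(1, 7526089)) = Rational(23650, 7526089)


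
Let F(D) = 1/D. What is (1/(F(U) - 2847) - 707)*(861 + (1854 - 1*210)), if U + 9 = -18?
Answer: -27227905617/15374 ≈ -1.7710e+6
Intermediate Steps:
U = -27 (U = -9 - 18 = -27)
(1/(F(U) - 2847) - 707)*(861 + (1854 - 1*210)) = (1/(1/(-27) - 2847) - 707)*(861 + (1854 - 1*210)) = (1/(-1/27 - 2847) - 707)*(861 + (1854 - 210)) = (1/(-76870/27) - 707)*(861 + 1644) = (-27/76870 - 707)*2505 = -54347117/76870*2505 = -27227905617/15374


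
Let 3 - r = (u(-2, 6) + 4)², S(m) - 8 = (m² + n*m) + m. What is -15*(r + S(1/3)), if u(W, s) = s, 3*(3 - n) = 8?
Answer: 3980/3 ≈ 1326.7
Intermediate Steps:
n = ⅓ (n = 3 - ⅓*8 = 3 - 8/3 = ⅓ ≈ 0.33333)
S(m) = 8 + m² + 4*m/3 (S(m) = 8 + ((m² + m/3) + m) = 8 + (m² + 4*m/3) = 8 + m² + 4*m/3)
r = -97 (r = 3 - (6 + 4)² = 3 - 1*10² = 3 - 1*100 = 3 - 100 = -97)
-15*(r + S(1/3)) = -15*(-97 + (8 + (1/3)² + (4/3)/3)) = -15*(-97 + (8 + (⅓)² + (4/3)*(⅓))) = -15*(-97 + (8 + ⅑ + 4/9)) = -15*(-97 + 77/9) = -15*(-796/9) = 3980/3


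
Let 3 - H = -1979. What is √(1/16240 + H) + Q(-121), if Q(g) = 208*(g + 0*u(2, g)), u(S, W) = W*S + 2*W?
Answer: -25168 + 3*√3630055135/4060 ≈ -25123.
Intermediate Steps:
H = 1982 (H = 3 - 1*(-1979) = 3 + 1979 = 1982)
u(S, W) = 2*W + S*W (u(S, W) = S*W + 2*W = 2*W + S*W)
Q(g) = 208*g (Q(g) = 208*(g + 0*(g*(2 + 2))) = 208*(g + 0*(g*4)) = 208*(g + 0*(4*g)) = 208*(g + 0) = 208*g)
√(1/16240 + H) + Q(-121) = √(1/16240 + 1982) + 208*(-121) = √(1/16240 + 1982) - 25168 = √(32187681/16240) - 25168 = 3*√3630055135/4060 - 25168 = -25168 + 3*√3630055135/4060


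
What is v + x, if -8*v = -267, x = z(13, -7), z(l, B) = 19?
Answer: 419/8 ≈ 52.375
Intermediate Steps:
x = 19
v = 267/8 (v = -⅛*(-267) = 267/8 ≈ 33.375)
v + x = 267/8 + 19 = 419/8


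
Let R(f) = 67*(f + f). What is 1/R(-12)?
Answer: -1/1608 ≈ -0.00062189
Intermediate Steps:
R(f) = 134*f (R(f) = 67*(2*f) = 134*f)
1/R(-12) = 1/(134*(-12)) = 1/(-1608) = -1/1608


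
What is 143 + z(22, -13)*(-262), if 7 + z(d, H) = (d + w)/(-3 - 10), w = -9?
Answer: 2239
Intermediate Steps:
z(d, H) = -82/13 - d/13 (z(d, H) = -7 + (d - 9)/(-3 - 10) = -7 + (-9 + d)/(-13) = -7 + (-9 + d)*(-1/13) = -7 + (9/13 - d/13) = -82/13 - d/13)
143 + z(22, -13)*(-262) = 143 + (-82/13 - 1/13*22)*(-262) = 143 + (-82/13 - 22/13)*(-262) = 143 - 8*(-262) = 143 + 2096 = 2239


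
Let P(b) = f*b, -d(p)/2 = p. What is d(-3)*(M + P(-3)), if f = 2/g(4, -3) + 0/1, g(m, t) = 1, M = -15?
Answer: -126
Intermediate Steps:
d(p) = -2*p
f = 2 (f = 2/1 + 0/1 = 2*1 + 0*1 = 2 + 0 = 2)
P(b) = 2*b
d(-3)*(M + P(-3)) = (-2*(-3))*(-15 + 2*(-3)) = 6*(-15 - 6) = 6*(-21) = -126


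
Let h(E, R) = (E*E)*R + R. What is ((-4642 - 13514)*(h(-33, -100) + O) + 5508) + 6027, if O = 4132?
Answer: 1903994943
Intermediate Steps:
h(E, R) = R + R*E² (h(E, R) = E²*R + R = R*E² + R = R + R*E²)
((-4642 - 13514)*(h(-33, -100) + O) + 5508) + 6027 = ((-4642 - 13514)*(-100*(1 + (-33)²) + 4132) + 5508) + 6027 = (-18156*(-100*(1 + 1089) + 4132) + 5508) + 6027 = (-18156*(-100*1090 + 4132) + 5508) + 6027 = (-18156*(-109000 + 4132) + 5508) + 6027 = (-18156*(-104868) + 5508) + 6027 = (1903983408 + 5508) + 6027 = 1903988916 + 6027 = 1903994943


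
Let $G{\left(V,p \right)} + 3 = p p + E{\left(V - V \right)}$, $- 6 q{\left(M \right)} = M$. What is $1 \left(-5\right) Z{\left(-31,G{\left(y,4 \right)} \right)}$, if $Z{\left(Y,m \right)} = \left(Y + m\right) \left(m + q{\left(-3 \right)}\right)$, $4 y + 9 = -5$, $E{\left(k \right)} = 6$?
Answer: $1170$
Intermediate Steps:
$q{\left(M \right)} = - \frac{M}{6}$
$y = - \frac{7}{2}$ ($y = - \frac{9}{4} + \frac{1}{4} \left(-5\right) = - \frac{9}{4} - \frac{5}{4} = - \frac{7}{2} \approx -3.5$)
$G{\left(V,p \right)} = 3 + p^{2}$ ($G{\left(V,p \right)} = -3 + \left(p p + 6\right) = -3 + \left(p^{2} + 6\right) = -3 + \left(6 + p^{2}\right) = 3 + p^{2}$)
$Z{\left(Y,m \right)} = \left(\frac{1}{2} + m\right) \left(Y + m\right)$ ($Z{\left(Y,m \right)} = \left(Y + m\right) \left(m - - \frac{1}{2}\right) = \left(Y + m\right) \left(m + \frac{1}{2}\right) = \left(Y + m\right) \left(\frac{1}{2} + m\right) = \left(\frac{1}{2} + m\right) \left(Y + m\right)$)
$1 \left(-5\right) Z{\left(-31,G{\left(y,4 \right)} \right)} = 1 \left(-5\right) \left(\left(3 + 4^{2}\right)^{2} + \frac{1}{2} \left(-31\right) + \frac{3 + 4^{2}}{2} - 31 \left(3 + 4^{2}\right)\right) = - 5 \left(\left(3 + 16\right)^{2} - \frac{31}{2} + \frac{3 + 16}{2} - 31 \left(3 + 16\right)\right) = - 5 \left(19^{2} - \frac{31}{2} + \frac{1}{2} \cdot 19 - 589\right) = - 5 \left(361 - \frac{31}{2} + \frac{19}{2} - 589\right) = \left(-5\right) \left(-234\right) = 1170$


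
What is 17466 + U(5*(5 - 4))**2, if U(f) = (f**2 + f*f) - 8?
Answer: 19230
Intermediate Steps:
U(f) = -8 + 2*f**2 (U(f) = (f**2 + f**2) - 8 = 2*f**2 - 8 = -8 + 2*f**2)
17466 + U(5*(5 - 4))**2 = 17466 + (-8 + 2*(5*(5 - 4))**2)**2 = 17466 + (-8 + 2*(5*1)**2)**2 = 17466 + (-8 + 2*5**2)**2 = 17466 + (-8 + 2*25)**2 = 17466 + (-8 + 50)**2 = 17466 + 42**2 = 17466 + 1764 = 19230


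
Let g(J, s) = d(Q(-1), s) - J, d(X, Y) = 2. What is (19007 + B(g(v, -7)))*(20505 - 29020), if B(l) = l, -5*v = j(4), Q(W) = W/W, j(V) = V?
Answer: -161868447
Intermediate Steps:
Q(W) = 1
v = -⅘ (v = -⅕*4 = -⅘ ≈ -0.80000)
g(J, s) = 2 - J
(19007 + B(g(v, -7)))*(20505 - 29020) = (19007 + (2 - 1*(-⅘)))*(20505 - 29020) = (19007 + (2 + ⅘))*(-8515) = (19007 + 14/5)*(-8515) = (95049/5)*(-8515) = -161868447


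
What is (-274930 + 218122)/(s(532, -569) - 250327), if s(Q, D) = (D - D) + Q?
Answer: 6312/27755 ≈ 0.22742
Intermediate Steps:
s(Q, D) = Q (s(Q, D) = 0 + Q = Q)
(-274930 + 218122)/(s(532, -569) - 250327) = (-274930 + 218122)/(532 - 250327) = -56808/(-249795) = -56808*(-1/249795) = 6312/27755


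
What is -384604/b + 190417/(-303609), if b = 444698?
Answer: -100723647451/67507157541 ≈ -1.4920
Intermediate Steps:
-384604/b + 190417/(-303609) = -384604/444698 + 190417/(-303609) = -384604*1/444698 + 190417*(-1/303609) = -192302/222349 - 190417/303609 = -100723647451/67507157541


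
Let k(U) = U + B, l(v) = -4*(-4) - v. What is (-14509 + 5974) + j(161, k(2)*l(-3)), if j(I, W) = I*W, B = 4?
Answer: 9819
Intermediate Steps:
l(v) = 16 - v
k(U) = 4 + U (k(U) = U + 4 = 4 + U)
(-14509 + 5974) + j(161, k(2)*l(-3)) = (-14509 + 5974) + 161*((4 + 2)*(16 - 1*(-3))) = -8535 + 161*(6*(16 + 3)) = -8535 + 161*(6*19) = -8535 + 161*114 = -8535 + 18354 = 9819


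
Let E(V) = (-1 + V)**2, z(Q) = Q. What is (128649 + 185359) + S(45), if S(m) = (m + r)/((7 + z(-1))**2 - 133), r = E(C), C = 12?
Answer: 30458610/97 ≈ 3.1401e+5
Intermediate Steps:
r = 121 (r = (-1 + 12)**2 = 11**2 = 121)
S(m) = -121/97 - m/97 (S(m) = (m + 121)/((7 - 1)**2 - 133) = (121 + m)/(6**2 - 133) = (121 + m)/(36 - 133) = (121 + m)/(-97) = (121 + m)*(-1/97) = -121/97 - m/97)
(128649 + 185359) + S(45) = (128649 + 185359) + (-121/97 - 1/97*45) = 314008 + (-121/97 - 45/97) = 314008 - 166/97 = 30458610/97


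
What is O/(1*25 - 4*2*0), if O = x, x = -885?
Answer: -177/5 ≈ -35.400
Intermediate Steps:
O = -885
O/(1*25 - 4*2*0) = -885/(1*25 - 4*2*0) = -885/(25 - 8*0) = -885/(25 - 1*0) = -885/(25 + 0) = -885/25 = -885*1/25 = -177/5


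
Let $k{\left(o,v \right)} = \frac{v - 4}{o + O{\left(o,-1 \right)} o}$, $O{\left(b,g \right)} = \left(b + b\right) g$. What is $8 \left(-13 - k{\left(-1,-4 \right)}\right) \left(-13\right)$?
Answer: $\frac{4888}{3} \approx 1629.3$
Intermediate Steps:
$O{\left(b,g \right)} = 2 b g$
$k{\left(o,v \right)} = \frac{-4 + v}{o - 2 o^{2}}$ ($k{\left(o,v \right)} = \frac{v - 4}{o + 2 o \left(-1\right) o} = \frac{-4 + v}{o + - 2 o o} = \frac{-4 + v}{o - 2 o^{2}}$)
$8 \left(-13 - k{\left(-1,-4 \right)}\right) \left(-13\right) = 8 \left(-13 - \frac{-4 - 4}{\left(-1\right) \left(1 - -2\right)}\right) \left(-13\right) = 8 \left(-13 - \left(-1\right) \frac{1}{1 + 2} \left(-8\right)\right) \left(-13\right) = 8 \left(-13 - \left(-1\right) \frac{1}{3} \left(-8\right)\right) \left(-13\right) = 8 \left(-13 - \frac{8}{3}\right) \left(-13\right) = 8 \left(- \frac{47}{3}\right) \left(-13\right) = \left(- \frac{376}{3}\right) \left(-13\right) = \frac{4888}{3}$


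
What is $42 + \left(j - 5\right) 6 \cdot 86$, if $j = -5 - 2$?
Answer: $-6150$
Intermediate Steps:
$j = -7$
$42 + \left(j - 5\right) 6 \cdot 86 = 42 + \left(-7 - 5\right) 6 \cdot 86 = 42 + \left(-12\right) 6 \cdot 86 = 42 - 6192 = -6150$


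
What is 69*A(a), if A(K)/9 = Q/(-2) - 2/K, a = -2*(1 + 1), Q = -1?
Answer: 621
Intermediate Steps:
a = -4 (a = -2*2 = -4)
A(K) = 9/2 - 18/K (A(K) = 9*(-1/(-2) - 2/K) = 9*(-1*(-½) - 2/K) = 9*(½ - 2/K) = 9/2 - 18/K)
69*A(a) = 69*(9/2 - 18/(-4)) = 69*(9/2 - 18*(-¼)) = 69*(9/2 + 9/2) = 69*9 = 621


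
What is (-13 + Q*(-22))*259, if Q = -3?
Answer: 13727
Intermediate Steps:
(-13 + Q*(-22))*259 = (-13 - 3*(-22))*259 = (-13 + 66)*259 = 53*259 = 13727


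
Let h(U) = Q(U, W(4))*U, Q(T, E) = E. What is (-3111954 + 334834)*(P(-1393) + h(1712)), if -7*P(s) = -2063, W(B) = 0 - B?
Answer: 127394825760/7 ≈ 1.8199e+10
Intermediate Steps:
W(B) = -B
P(s) = 2063/7 (P(s) = -1/7*(-2063) = 2063/7)
h(U) = -4*U (h(U) = (-1*4)*U = -4*U)
(-3111954 + 334834)*(P(-1393) + h(1712)) = (-3111954 + 334834)*(2063/7 - 4*1712) = -2777120*(2063/7 - 6848) = -2777120*(-45873/7) = 127394825760/7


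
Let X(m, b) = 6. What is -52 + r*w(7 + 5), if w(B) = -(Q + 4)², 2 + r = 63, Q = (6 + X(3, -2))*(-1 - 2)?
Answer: -62516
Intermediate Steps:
Q = -36 (Q = (6 + 6)*(-1 - 2) = 12*(-3) = -36)
r = 61 (r = -2 + 63 = 61)
w(B) = -1024 (w(B) = -(-36 + 4)² = -1*(-32)² = -1*1024 = -1024)
-52 + r*w(7 + 5) = -52 + 61*(-1024) = -52 - 62464 = -62516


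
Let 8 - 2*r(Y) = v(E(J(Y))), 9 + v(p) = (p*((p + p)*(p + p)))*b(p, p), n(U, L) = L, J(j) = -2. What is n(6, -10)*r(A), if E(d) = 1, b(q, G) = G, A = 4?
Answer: -65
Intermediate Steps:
v(p) = -9 + 4*p⁴ (v(p) = -9 + (p*((p + p)*(p + p)))*p = -9 + (p*((2*p)*(2*p)))*p = -9 + (p*(4*p²))*p = -9 + (4*p³)*p = -9 + 4*p⁴)
r(Y) = 13/2 (r(Y) = 4 - (-9 + 4*1⁴)/2 = 4 - (-9 + 4*1)/2 = 4 - (-9 + 4)/2 = 4 - ½*(-5) = 4 + 5/2 = 13/2)
n(6, -10)*r(A) = -10*13/2 = -65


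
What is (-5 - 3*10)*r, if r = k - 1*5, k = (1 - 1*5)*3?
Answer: 595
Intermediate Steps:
k = -12 (k = (1 - 5)*3 = -4*3 = -12)
r = -17 (r = -12 - 1*5 = -12 - 5 = -17)
(-5 - 3*10)*r = (-5 - 3*10)*(-17) = (-5 - 30)*(-17) = -35*(-17) = 595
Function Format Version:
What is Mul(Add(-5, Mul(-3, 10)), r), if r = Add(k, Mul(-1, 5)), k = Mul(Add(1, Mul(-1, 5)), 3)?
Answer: 595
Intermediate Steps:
k = -12 (k = Mul(Add(1, -5), 3) = Mul(-4, 3) = -12)
r = -17 (r = Add(-12, Mul(-1, 5)) = Add(-12, -5) = -17)
Mul(Add(-5, Mul(-3, 10)), r) = Mul(Add(-5, Mul(-3, 10)), -17) = Mul(Add(-5, -30), -17) = Mul(-35, -17) = 595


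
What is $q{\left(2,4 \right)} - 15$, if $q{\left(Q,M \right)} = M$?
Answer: $-11$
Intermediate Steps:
$q{\left(2,4 \right)} - 15 = 4 - 15 = -11$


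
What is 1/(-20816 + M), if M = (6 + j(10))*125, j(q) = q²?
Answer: -1/7566 ≈ -0.00013217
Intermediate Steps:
M = 13250 (M = (6 + 10²)*125 = (6 + 100)*125 = 106*125 = 13250)
1/(-20816 + M) = 1/(-20816 + 13250) = 1/(-7566) = -1/7566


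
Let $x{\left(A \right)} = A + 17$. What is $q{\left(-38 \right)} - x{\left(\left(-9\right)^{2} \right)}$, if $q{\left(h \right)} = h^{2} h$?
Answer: $-54970$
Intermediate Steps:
$x{\left(A \right)} = 17 + A$
$q{\left(h \right)} = h^{3}$
$q{\left(-38 \right)} - x{\left(\left(-9\right)^{2} \right)} = \left(-38\right)^{3} - \left(17 + \left(-9\right)^{2}\right) = -54872 - \left(17 + 81\right) = -54872 - 98 = -54970$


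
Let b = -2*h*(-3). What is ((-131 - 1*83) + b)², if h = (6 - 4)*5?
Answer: 23716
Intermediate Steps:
h = 10 (h = 2*5 = 10)
b = 60 (b = -2*10*(-3) = -20*(-3) = 60)
((-131 - 1*83) + b)² = ((-131 - 1*83) + 60)² = ((-131 - 83) + 60)² = (-214 + 60)² = (-154)² = 23716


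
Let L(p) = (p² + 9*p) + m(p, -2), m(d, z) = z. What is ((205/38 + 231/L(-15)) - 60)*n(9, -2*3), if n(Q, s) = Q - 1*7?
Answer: -7901/76 ≈ -103.96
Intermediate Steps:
n(Q, s) = -7 + Q (n(Q, s) = Q - 7 = -7 + Q)
L(p) = -2 + p² + 9*p (L(p) = (p² + 9*p) - 2 = -2 + p² + 9*p)
((205/38 + 231/L(-15)) - 60)*n(9, -2*3) = ((205/38 + 231/(-2 + (-15)² + 9*(-15))) - 60)*(-7 + 9) = ((205*(1/38) + 231/(-2 + 225 - 135)) - 60)*2 = ((205/38 + 231/88) - 60)*2 = ((205/38 + 231*(1/88)) - 60)*2 = ((205/38 + 21/8) - 60)*2 = (1219/152 - 60)*2 = -7901/152*2 = -7901/76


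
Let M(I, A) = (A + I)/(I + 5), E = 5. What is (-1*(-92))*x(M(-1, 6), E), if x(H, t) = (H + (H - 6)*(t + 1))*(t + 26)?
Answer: -77717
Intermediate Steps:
M(I, A) = (A + I)/(5 + I)
x(H, t) = (26 + t)*(H + (1 + t)*(-6 + H)) (x(H, t) = (H + (-6 + H)*(1 + t))*(26 + t) = (H + (1 + t)*(-6 + H))*(26 + t) = (26 + t)*(H + (1 + t)*(-6 + H)))
(-1*(-92))*x(M(-1, 6), E) = (-1*(-92))*(-156 - 162*5 - 6*5² + 52*((6 - 1)/(5 - 1)) + ((6 - 1)/(5 - 1))*5² + 28*((6 - 1)/(5 - 1))*5) = 92*(-156 - 810 - 6*25 + 52*(5/4) + (5/4)*25 + 28*(5/4)*5) = 92*(-156 - 810 - 150 + 52*((¼)*5) + ((¼)*5)*25 + 28*((¼)*5)*5) = 92*(-156 - 810 - 150 + 52*(5/4) + (5/4)*25 + 28*(5/4)*5) = 92*(-156 - 810 - 150 + 65 + 125/4 + 175) = 92*(-3379/4) = -77717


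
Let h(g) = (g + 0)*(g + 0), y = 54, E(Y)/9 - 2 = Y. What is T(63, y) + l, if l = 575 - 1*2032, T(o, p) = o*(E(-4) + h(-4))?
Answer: -1583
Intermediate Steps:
E(Y) = 18 + 9*Y
h(g) = g² (h(g) = g*g = g²)
T(o, p) = -2*o (T(o, p) = o*((18 + 9*(-4)) + (-4)²) = o*((18 - 36) + 16) = o*(-18 + 16) = o*(-2) = -2*o)
l = -1457 (l = 575 - 2032 = -1457)
T(63, y) + l = -2*63 - 1457 = -126 - 1457 = -1583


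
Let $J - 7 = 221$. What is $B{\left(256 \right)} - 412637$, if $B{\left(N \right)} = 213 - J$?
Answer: $-412652$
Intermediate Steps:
$J = 228$ ($J = 7 + 221 = 228$)
$B{\left(N \right)} = -15$ ($B{\left(N \right)} = 213 - 228 = -15$)
$B{\left(256 \right)} - 412637 = -15 - 412637 = -412652$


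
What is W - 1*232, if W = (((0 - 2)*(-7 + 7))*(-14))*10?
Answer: -232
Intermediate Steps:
W = 0 (W = (-2*0*(-14))*10 = (0*(-14))*10 = 0*10 = 0)
W - 1*232 = 0 - 1*232 = 0 - 232 = -232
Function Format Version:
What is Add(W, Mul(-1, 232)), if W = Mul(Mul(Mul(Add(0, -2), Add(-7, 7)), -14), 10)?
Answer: -232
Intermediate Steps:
W = 0 (W = Mul(Mul(Mul(-2, 0), -14), 10) = Mul(Mul(0, -14), 10) = Mul(0, 10) = 0)
Add(W, Mul(-1, 232)) = Add(0, Mul(-1, 232)) = Add(0, -232) = -232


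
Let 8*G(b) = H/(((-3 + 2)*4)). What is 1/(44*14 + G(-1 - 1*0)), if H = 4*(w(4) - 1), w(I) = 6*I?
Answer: 8/4905 ≈ 0.0016310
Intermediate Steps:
H = 92 (H = 4*(6*4 - 1) = 4*(24 - 1) = 4*23 = 92)
G(b) = -23/8 (G(b) = (92/(((-3 + 2)*4)))/8 = (92/((-1*4)))/8 = (92/(-4))/8 = (92*(-¼))/8 = (⅛)*(-23) = -23/8)
1/(44*14 + G(-1 - 1*0)) = 1/(44*14 - 23/8) = 1/(616 - 23/8) = 1/(4905/8) = 8/4905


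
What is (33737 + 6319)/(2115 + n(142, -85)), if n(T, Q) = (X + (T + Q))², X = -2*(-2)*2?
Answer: 10014/1585 ≈ 6.3180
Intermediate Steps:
X = 8 (X = 4*2 = 8)
n(T, Q) = (8 + Q + T)² (n(T, Q) = (8 + (T + Q))² = (8 + (Q + T))² = (8 + Q + T)²)
(33737 + 6319)/(2115 + n(142, -85)) = (33737 + 6319)/(2115 + (8 - 85 + 142)²) = 40056/(2115 + 65²) = 40056/(2115 + 4225) = 40056/6340 = 40056*(1/6340) = 10014/1585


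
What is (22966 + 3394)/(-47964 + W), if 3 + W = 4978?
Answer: -26360/42989 ≈ -0.61318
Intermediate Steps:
W = 4975 (W = -3 + 4978 = 4975)
(22966 + 3394)/(-47964 + W) = (22966 + 3394)/(-47964 + 4975) = 26360/(-42989) = 26360*(-1/42989) = -26360/42989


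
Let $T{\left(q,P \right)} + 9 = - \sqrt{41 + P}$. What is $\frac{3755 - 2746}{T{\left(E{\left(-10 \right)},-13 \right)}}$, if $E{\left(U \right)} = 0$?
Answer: $- \frac{9081}{53} + \frac{2018 \sqrt{7}}{53} \approx -70.601$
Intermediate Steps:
$T{\left(q,P \right)} = -9 - \sqrt{41 + P}$
$\frac{3755 - 2746}{T{\left(E{\left(-10 \right)},-13 \right)}} = \frac{3755 - 2746}{-9 - \sqrt{41 - 13}} = \frac{3755 - 2746}{-9 - \sqrt{28}} = \frac{1009}{-9 - 2 \sqrt{7}}$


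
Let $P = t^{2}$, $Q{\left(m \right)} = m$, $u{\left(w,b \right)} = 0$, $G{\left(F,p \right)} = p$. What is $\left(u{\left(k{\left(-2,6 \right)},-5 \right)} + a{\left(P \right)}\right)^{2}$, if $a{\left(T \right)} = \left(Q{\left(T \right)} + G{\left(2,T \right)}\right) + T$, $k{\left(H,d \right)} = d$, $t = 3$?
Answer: $729$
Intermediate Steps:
$P = 9$ ($P = 3^{2} = 9$)
$a{\left(T \right)} = 3 T$ ($a{\left(T \right)} = \left(T + T\right) + T = 2 T + T = 3 T$)
$\left(u{\left(k{\left(-2,6 \right)},-5 \right)} + a{\left(P \right)}\right)^{2} = \left(0 + 3 \cdot 9\right)^{2} = \left(0 + 27\right)^{2} = 27^{2} = 729$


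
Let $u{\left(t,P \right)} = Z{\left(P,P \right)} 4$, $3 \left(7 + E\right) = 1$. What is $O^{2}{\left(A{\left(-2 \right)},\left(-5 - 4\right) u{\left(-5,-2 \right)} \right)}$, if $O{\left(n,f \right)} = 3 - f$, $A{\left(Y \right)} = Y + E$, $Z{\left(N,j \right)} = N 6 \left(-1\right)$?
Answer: $189225$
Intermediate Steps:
$E = - \frac{20}{3}$ ($E = -7 + \frac{1}{3} \cdot 1 = -7 + \frac{1}{3} = - \frac{20}{3} \approx -6.6667$)
$Z{\left(N,j \right)} = - 6 N$ ($Z{\left(N,j \right)} = 6 N \left(-1\right) = - 6 N$)
$u{\left(t,P \right)} = - 24 P$ ($u{\left(t,P \right)} = - 6 P 4 = - 24 P$)
$A{\left(Y \right)} = - \frac{20}{3} + Y$ ($A{\left(Y \right)} = Y - \frac{20}{3} = - \frac{20}{3} + Y$)
$O^{2}{\left(A{\left(-2 \right)},\left(-5 - 4\right) u{\left(-5,-2 \right)} \right)} = \left(3 - \left(-5 - 4\right) \left(\left(-24\right) \left(-2\right)\right)\right)^{2} = \left(3 - \left(-9\right) 48\right)^{2} = \left(3 - -432\right)^{2} = \left(3 + 432\right)^{2} = 435^{2} = 189225$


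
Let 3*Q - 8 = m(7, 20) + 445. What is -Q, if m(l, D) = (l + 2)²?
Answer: -178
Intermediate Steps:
m(l, D) = (2 + l)²
Q = 178 (Q = 8/3 + ((2 + 7)² + 445)/3 = 8/3 + (9² + 445)/3 = 8/3 + (81 + 445)/3 = 8/3 + (⅓)*526 = 8/3 + 526/3 = 178)
-Q = -1*178 = -178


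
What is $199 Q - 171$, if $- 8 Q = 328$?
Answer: $-8330$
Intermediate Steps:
$Q = -41$ ($Q = \left(- \frac{1}{8}\right) 328 = -41$)
$199 Q - 171 = 199 \left(-41\right) - 171 = -8159 - 171 = -8330$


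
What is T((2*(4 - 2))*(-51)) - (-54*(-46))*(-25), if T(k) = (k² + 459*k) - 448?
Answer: 9632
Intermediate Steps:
T(k) = -448 + k² + 459*k
T((2*(4 - 2))*(-51)) - (-54*(-46))*(-25) = (-448 + ((2*(4 - 2))*(-51))² + 459*((2*(4 - 2))*(-51))) - (-54*(-46))*(-25) = (-448 + ((2*2)*(-51))² + 459*((2*2)*(-51))) - 2484*(-25) = (-448 + (4*(-51))² + 459*(4*(-51))) - 1*(-62100) = (-448 + (-204)² + 459*(-204)) + 62100 = (-448 + 41616 - 93636) + 62100 = -52468 + 62100 = 9632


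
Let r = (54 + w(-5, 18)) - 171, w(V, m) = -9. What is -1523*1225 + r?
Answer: -1865801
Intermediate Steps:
r = -126 (r = (54 - 9) - 171 = 45 - 171 = -126)
-1523*1225 + r = -1523*1225 - 126 = -1865675 - 126 = -1865801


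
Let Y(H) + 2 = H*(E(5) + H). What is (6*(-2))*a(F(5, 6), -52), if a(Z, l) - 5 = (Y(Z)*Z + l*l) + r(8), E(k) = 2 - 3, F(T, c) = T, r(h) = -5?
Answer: -33528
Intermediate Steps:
E(k) = -1
Y(H) = -2 + H*(-1 + H)
a(Z, l) = l² + Z*(-2 + Z² - Z) (a(Z, l) = 5 + (((-2 + Z² - Z)*Z + l*l) - 5) = 5 + ((Z*(-2 + Z² - Z) + l²) - 5) = 5 + ((l² + Z*(-2 + Z² - Z)) - 5) = 5 + (-5 + l² + Z*(-2 + Z² - Z)) = l² + Z*(-2 + Z² - Z))
(6*(-2))*a(F(5, 6), -52) = (6*(-2))*((-52)² + 5*(-2 + 5² - 1*5)) = -12*(2704 + 5*(-2 + 25 - 5)) = -12*(2704 + 5*18) = -12*(2704 + 90) = -12*2794 = -33528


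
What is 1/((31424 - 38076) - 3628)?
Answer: -1/10280 ≈ -9.7276e-5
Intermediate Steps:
1/((31424 - 38076) - 3628) = 1/(-6652 - 3628) = 1/(-10280) = -1/10280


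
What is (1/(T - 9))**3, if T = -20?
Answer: -1/24389 ≈ -4.1002e-5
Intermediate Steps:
(1/(T - 9))**3 = (1/(-20 - 9))**3 = (1/(-29))**3 = (-1/29)**3 = -1/24389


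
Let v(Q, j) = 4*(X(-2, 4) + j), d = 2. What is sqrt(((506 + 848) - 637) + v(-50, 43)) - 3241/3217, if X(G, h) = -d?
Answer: -3241/3217 + sqrt(881) ≈ 28.674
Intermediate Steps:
X(G, h) = -2 (X(G, h) = -1*2 = -2)
v(Q, j) = -8 + 4*j (v(Q, j) = 4*(-2 + j) = -8 + 4*j)
sqrt(((506 + 848) - 637) + v(-50, 43)) - 3241/3217 = sqrt(((506 + 848) - 637) + (-8 + 4*43)) - 3241/3217 = sqrt((1354 - 637) + (-8 + 172)) - 3241/3217 = sqrt(717 + 164) - 1*3241/3217 = sqrt(881) - 3241/3217 = -3241/3217 + sqrt(881)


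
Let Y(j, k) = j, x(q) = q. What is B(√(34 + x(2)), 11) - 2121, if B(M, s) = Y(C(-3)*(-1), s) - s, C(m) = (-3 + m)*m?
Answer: -2150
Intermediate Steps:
C(m) = m*(-3 + m)
B(M, s) = -18 - s (B(M, s) = -3*(-3 - 3)*(-1) - s = -3*(-6)*(-1) - s = 18*(-1) - s = -18 - s)
B(√(34 + x(2)), 11) - 2121 = (-18 - 1*11) - 2121 = (-18 - 11) - 2121 = -29 - 2121 = -2150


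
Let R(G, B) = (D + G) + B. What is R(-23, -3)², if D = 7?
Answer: 361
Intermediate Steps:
R(G, B) = 7 + B + G (R(G, B) = (7 + G) + B = 7 + B + G)
R(-23, -3)² = (7 - 3 - 23)² = (-19)² = 361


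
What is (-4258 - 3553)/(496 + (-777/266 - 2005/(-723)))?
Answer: -2939718/186617 ≈ -15.753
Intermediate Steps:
(-4258 - 3553)/(496 + (-777/266 - 2005/(-723))) = -7811/(496 + (-777*1/266 - 2005*(-1/723))) = -7811/(496 + (-111/38 + 2005/723)) = -7811/(496 - 4063/27474) = -7811/13623041/27474 = -7811*27474/13623041 = -2939718/186617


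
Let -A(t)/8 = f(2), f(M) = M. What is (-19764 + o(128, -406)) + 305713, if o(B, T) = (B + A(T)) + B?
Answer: 286189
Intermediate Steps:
A(t) = -16 (A(t) = -8*2 = -16)
o(B, T) = -16 + 2*B (o(B, T) = (B - 16) + B = (-16 + B) + B = -16 + 2*B)
(-19764 + o(128, -406)) + 305713 = (-19764 + (-16 + 2*128)) + 305713 = (-19764 + (-16 + 256)) + 305713 = (-19764 + 240) + 305713 = -19524 + 305713 = 286189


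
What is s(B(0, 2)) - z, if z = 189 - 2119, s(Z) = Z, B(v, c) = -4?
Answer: 1926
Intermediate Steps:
z = -1930
s(B(0, 2)) - z = -4 - 1*(-1930) = -4 + 1930 = 1926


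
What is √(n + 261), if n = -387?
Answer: 3*I*√14 ≈ 11.225*I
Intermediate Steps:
√(n + 261) = √(-387 + 261) = √(-126) = 3*I*√14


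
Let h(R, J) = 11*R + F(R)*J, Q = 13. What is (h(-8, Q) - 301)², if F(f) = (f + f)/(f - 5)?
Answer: 139129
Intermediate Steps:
F(f) = 2*f/(-5 + f) (F(f) = (2*f)/(-5 + f) = 2*f/(-5 + f))
h(R, J) = 11*R + 2*J*R/(-5 + R) (h(R, J) = 11*R + (2*R/(-5 + R))*J = 11*R + 2*J*R/(-5 + R))
(h(-8, Q) - 301)² = (-8*(-55 + 2*13 + 11*(-8))/(-5 - 8) - 301)² = (-8*(-55 + 26 - 88)/(-13) - 301)² = (-8*(-1/13)*(-117) - 301)² = (-72 - 301)² = (-373)² = 139129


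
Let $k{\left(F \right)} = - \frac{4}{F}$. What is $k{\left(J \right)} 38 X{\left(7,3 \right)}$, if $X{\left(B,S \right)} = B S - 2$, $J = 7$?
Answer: $- \frac{2888}{7} \approx -412.57$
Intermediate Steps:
$X{\left(B,S \right)} = -2 + B S$
$k{\left(J \right)} 38 X{\left(7,3 \right)} = - \frac{4}{7} \cdot 38 \left(-2 + 7 \cdot 3\right) = \left(-4\right) \frac{1}{7} \cdot 38 \left(-2 + 21\right) = \left(- \frac{4}{7}\right) 38 \cdot 19 = \left(- \frac{152}{7}\right) 19 = - \frac{2888}{7}$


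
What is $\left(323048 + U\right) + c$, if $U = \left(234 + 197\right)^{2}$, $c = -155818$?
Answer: $352991$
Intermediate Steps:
$U = 185761$ ($U = 431^{2} = 185761$)
$\left(323048 + U\right) + c = \left(323048 + 185761\right) - 155818 = 508809 - 155818 = 352991$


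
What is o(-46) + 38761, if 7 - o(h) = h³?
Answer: 136104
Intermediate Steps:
o(h) = 7 - h³
o(-46) + 38761 = (7 - 1*(-46)³) + 38761 = (7 - 1*(-97336)) + 38761 = (7 + 97336) + 38761 = 97343 + 38761 = 136104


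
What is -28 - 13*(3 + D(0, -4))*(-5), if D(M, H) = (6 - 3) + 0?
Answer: 362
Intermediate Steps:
D(M, H) = 3 (D(M, H) = 3 + 0 = 3)
-28 - 13*(3 + D(0, -4))*(-5) = -28 - 13*(3 + 3)*(-5) = -28 - 78*(-5) = -28 - 13*(-30) = -28 + 390 = 362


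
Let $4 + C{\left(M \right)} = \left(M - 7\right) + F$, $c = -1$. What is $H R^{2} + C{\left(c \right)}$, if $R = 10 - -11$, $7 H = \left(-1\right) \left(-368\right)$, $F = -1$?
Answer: $23171$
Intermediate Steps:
$H = \frac{368}{7}$ ($H = \frac{\left(-1\right) \left(-368\right)}{7} = \frac{1}{7} \cdot 368 = \frac{368}{7} \approx 52.571$)
$C{\left(M \right)} = -12 + M$ ($C{\left(M \right)} = -4 + \left(\left(M - 7\right) - 1\right) = -4 + \left(\left(-7 + M\right) - 1\right) = -4 + \left(-8 + M\right) = -12 + M$)
$R = 21$ ($R = 10 + 11 = 21$)
$H R^{2} + C{\left(c \right)} = \frac{368 \cdot 21^{2}}{7} - 13 = \frac{368}{7} \cdot 441 - 13 = 23184 - 13 = 23171$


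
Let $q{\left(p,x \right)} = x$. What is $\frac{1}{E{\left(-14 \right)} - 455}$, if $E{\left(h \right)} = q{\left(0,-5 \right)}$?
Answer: $- \frac{1}{460} \approx -0.0021739$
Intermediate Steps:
$E{\left(h \right)} = -5$
$\frac{1}{E{\left(-14 \right)} - 455} = \frac{1}{-5 - 455} = \frac{1}{-460} = - \frac{1}{460}$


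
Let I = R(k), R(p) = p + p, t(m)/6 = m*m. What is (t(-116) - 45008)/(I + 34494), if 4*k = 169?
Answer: 6496/6287 ≈ 1.0332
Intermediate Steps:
k = 169/4 (k = (¼)*169 = 169/4 ≈ 42.250)
t(m) = 6*m² (t(m) = 6*(m*m) = 6*m²)
R(p) = 2*p
I = 169/2 (I = 2*(169/4) = 169/2 ≈ 84.500)
(t(-116) - 45008)/(I + 34494) = (6*(-116)² - 45008)/(169/2 + 34494) = (6*13456 - 45008)/(69157/2) = (80736 - 45008)*(2/69157) = 35728*(2/69157) = 6496/6287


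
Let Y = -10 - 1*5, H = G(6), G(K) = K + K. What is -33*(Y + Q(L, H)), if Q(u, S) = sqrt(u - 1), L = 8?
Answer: 495 - 33*sqrt(7) ≈ 407.69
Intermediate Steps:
G(K) = 2*K
H = 12 (H = 2*6 = 12)
Y = -15 (Y = -10 - 5 = -15)
Q(u, S) = sqrt(-1 + u)
-33*(Y + Q(L, H)) = -33*(-15 + sqrt(-1 + 8)) = -33*(-15 + sqrt(7)) = 495 - 33*sqrt(7)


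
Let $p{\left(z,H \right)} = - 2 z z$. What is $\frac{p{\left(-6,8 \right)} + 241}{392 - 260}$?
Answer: $\frac{169}{132} \approx 1.2803$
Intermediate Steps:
$p{\left(z,H \right)} = - 2 z^{2}$
$\frac{p{\left(-6,8 \right)} + 241}{392 - 260} = \frac{- 2 \left(-6\right)^{2} + 241}{392 - 260} = \frac{\left(-2\right) 36 + 241}{132} = \left(-72 + 241\right) \frac{1}{132} = 169 \cdot \frac{1}{132} = \frac{169}{132}$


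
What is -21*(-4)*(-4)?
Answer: -336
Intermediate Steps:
-21*(-4)*(-4) = 84*(-4) = -336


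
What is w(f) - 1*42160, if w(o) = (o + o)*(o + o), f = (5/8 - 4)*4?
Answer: -41431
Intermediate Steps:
f = -27/2 (f = (5*(⅛) - 4)*4 = (5/8 - 4)*4 = -27/8*4 = -27/2 ≈ -13.500)
w(o) = 4*o² (w(o) = (2*o)*(2*o) = 4*o²)
w(f) - 1*42160 = 4*(-27/2)² - 1*42160 = 4*(729/4) - 42160 = 729 - 42160 = -41431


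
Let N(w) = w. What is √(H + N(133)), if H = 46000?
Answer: √46133 ≈ 214.79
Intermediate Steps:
√(H + N(133)) = √(46000 + 133) = √46133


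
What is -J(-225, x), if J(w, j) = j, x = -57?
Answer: 57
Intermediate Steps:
-J(-225, x) = -1*(-57) = 57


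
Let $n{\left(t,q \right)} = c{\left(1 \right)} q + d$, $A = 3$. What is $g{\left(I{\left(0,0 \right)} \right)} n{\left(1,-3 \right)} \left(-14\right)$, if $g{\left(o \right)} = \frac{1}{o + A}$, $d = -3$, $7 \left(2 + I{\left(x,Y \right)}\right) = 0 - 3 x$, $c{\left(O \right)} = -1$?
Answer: $0$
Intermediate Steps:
$I{\left(x,Y \right)} = -2 - \frac{3 x}{7}$ ($I{\left(x,Y \right)} = -2 + \frac{0 - 3 x}{7} = -2 + \frac{\left(-3\right) x}{7} = -2 - \frac{3 x}{7}$)
$g{\left(o \right)} = \frac{1}{3 + o}$ ($g{\left(o \right)} = \frac{1}{o + 3} = \frac{1}{3 + o}$)
$n{\left(t,q \right)} = -3 - q$ ($n{\left(t,q \right)} = - q - 3 = -3 - q$)
$g{\left(I{\left(0,0 \right)} \right)} n{\left(1,-3 \right)} \left(-14\right) = \frac{-3 - -3}{3 - 2} \left(-14\right) = \frac{-3 + 3}{3 + \left(-2 + 0\right)} \left(-14\right) = \frac{1}{3 - 2} \cdot 0 \left(-14\right) = 1^{-1} \cdot 0 \left(-14\right) = 1 \cdot 0 \left(-14\right) = 0 \left(-14\right) = 0$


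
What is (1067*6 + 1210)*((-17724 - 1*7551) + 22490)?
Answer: -21199420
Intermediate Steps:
(1067*6 + 1210)*((-17724 - 1*7551) + 22490) = (6402 + 1210)*((-17724 - 7551) + 22490) = 7612*(-25275 + 22490) = 7612*(-2785) = -21199420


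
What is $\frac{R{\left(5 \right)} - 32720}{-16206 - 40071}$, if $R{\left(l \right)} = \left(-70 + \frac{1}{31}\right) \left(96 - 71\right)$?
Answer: $\frac{1068545}{1744587} \approx 0.61249$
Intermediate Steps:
$R{\left(l \right)} = - \frac{54225}{31}$ ($R{\left(l \right)} = \left(-70 + \frac{1}{31}\right) 25 = \left(- \frac{2169}{31}\right) 25 = - \frac{54225}{31}$)
$\frac{R{\left(5 \right)} - 32720}{-16206 - 40071} = \frac{- \frac{54225}{31} - 32720}{-16206 - 40071} = - \frac{1068545}{31 \left(-56277\right)} = \left(- \frac{1068545}{31}\right) \left(- \frac{1}{56277}\right) = \frac{1068545}{1744587}$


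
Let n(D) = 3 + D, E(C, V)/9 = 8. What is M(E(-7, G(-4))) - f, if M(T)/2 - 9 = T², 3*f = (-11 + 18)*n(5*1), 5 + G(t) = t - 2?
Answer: 31102/3 ≈ 10367.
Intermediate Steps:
G(t) = -7 + t (G(t) = -5 + (t - 2) = -5 + (-2 + t) = -7 + t)
E(C, V) = 72 (E(C, V) = 9*8 = 72)
f = 56/3 (f = ((-11 + 18)*(3 + 5*1))/3 = (7*(3 + 5))/3 = (7*8)/3 = (⅓)*56 = 56/3 ≈ 18.667)
M(T) = 18 + 2*T²
M(E(-7, G(-4))) - f = (18 + 2*72²) - 1*56/3 = (18 + 2*5184) - 56/3 = (18 + 10368) - 56/3 = 10386 - 56/3 = 31102/3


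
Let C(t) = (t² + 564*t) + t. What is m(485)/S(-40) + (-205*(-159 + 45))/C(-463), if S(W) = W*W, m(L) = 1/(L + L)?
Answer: -6045032129/12215792000 ≈ -0.49485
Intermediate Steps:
m(L) = 1/(2*L)
C(t) = t² + 565*t
S(W) = W²
m(485)/S(-40) + (-205*(-159 + 45))/C(-463) = ((½)/485)/((-40)²) + (-205*(-159 + 45))/((-463*(565 - 463))) = ((½)*(1/485))/1600 + (-205*(-114))/((-463*102)) = (1/970)*(1/1600) + 23370/(-47226) = 1/1552000 + 23370*(-1/47226) = 1/1552000 - 3895/7871 = -6045032129/12215792000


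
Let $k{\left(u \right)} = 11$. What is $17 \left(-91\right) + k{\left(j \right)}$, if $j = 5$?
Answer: $-1536$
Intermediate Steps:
$17 \left(-91\right) + k{\left(j \right)} = 17 \left(-91\right) + 11 = -1547 + 11 = -1536$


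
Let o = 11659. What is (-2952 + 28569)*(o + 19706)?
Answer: 803477205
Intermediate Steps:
(-2952 + 28569)*(o + 19706) = (-2952 + 28569)*(11659 + 19706) = 25617*31365 = 803477205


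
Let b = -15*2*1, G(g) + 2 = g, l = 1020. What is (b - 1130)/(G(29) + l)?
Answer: -1160/1047 ≈ -1.1079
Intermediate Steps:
G(g) = -2 + g
b = -30 (b = -30*1 = -30)
(b - 1130)/(G(29) + l) = (-30 - 1130)/((-2 + 29) + 1020) = -1160/(27 + 1020) = -1160/1047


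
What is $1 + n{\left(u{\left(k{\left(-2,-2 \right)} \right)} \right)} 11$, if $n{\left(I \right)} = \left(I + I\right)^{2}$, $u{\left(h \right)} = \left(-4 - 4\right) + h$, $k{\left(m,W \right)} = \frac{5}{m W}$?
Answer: $\frac{8023}{4} \approx 2005.8$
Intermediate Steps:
$k{\left(m,W \right)} = \frac{5}{W m}$
$u{\left(h \right)} = -8 + h$
$n{\left(I \right)} = 4 I^{2}$ ($n{\left(I \right)} = \left(2 I\right)^{2} = 4 I^{2}$)
$1 + n{\left(u{\left(k{\left(-2,-2 \right)} \right)} \right)} 11 = 1 + 4 \left(-8 + \frac{5}{\left(-2\right) \left(-2\right)}\right)^{2} \cdot 11 = 1 + 4 \left(-8 + 5 \left(- \frac{1}{2}\right) \left(- \frac{1}{2}\right)\right)^{2} \cdot 11 = 1 + 4 \left(-8 + \frac{5}{4}\right)^{2} \cdot 11 = 1 + 4 \left(- \frac{27}{4}\right)^{2} \cdot 11 = 1 + 4 \cdot \frac{729}{16} \cdot 11 = 1 + \frac{729}{4} \cdot 11 = 1 + \frac{8019}{4} = \frac{8023}{4}$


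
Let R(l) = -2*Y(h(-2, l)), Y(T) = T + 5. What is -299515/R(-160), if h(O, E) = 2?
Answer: 299515/14 ≈ 21394.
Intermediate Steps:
Y(T) = 5 + T
R(l) = -14 (R(l) = -2*(5 + 2) = -2*7 = -14)
-299515/R(-160) = -299515/(-14) = -299515*(-1/14) = 299515/14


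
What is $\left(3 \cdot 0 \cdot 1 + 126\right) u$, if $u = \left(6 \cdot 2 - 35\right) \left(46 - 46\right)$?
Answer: $0$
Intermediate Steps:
$u = 0$ ($u = \left(12 - 35\right) 0 = \left(-23\right) 0 = 0$)
$\left(3 \cdot 0 \cdot 1 + 126\right) u = \left(3 \cdot 0 \cdot 1 + 126\right) 0 = \left(0 \cdot 1 + 126\right) 0 = \left(0 + 126\right) 0 = 126 \cdot 0 = 0$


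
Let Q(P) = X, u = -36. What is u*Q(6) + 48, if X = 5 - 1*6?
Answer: 84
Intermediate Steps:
X = -1 (X = 5 - 6 = -1)
Q(P) = -1
u*Q(6) + 48 = -36*(-1) + 48 = 36 + 48 = 84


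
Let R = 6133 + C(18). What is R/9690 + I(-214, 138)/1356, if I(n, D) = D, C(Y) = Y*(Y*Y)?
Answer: 146348/109497 ≈ 1.3365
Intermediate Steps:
C(Y) = Y**3 (C(Y) = Y*Y**2 = Y**3)
R = 11965 (R = 6133 + 18**3 = 6133 + 5832 = 11965)
R/9690 + I(-214, 138)/1356 = 11965/9690 + 138/1356 = 11965*(1/9690) + 138*(1/1356) = 2393/1938 + 23/226 = 146348/109497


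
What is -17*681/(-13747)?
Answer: 11577/13747 ≈ 0.84215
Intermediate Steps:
-17*681/(-13747) = -11577*(-1/13747) = 11577/13747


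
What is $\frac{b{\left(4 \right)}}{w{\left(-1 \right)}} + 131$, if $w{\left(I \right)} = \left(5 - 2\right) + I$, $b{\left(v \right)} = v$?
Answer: $133$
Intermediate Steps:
$w{\left(I \right)} = 3 + I$
$\frac{b{\left(4 \right)}}{w{\left(-1 \right)}} + 131 = \frac{4}{3 - 1} + 131 = \frac{4}{2} + 131 = 4 \cdot \frac{1}{2} + 131 = 2 + 131 = 133$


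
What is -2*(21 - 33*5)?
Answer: 288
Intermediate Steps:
-2*(21 - 33*5) = -2*(21 - 165) = -2*(-144) = 288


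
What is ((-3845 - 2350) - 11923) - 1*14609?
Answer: -32727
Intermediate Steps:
((-3845 - 2350) - 11923) - 1*14609 = (-6195 - 11923) - 14609 = -18118 - 14609 = -32727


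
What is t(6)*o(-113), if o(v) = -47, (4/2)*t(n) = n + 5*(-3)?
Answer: 423/2 ≈ 211.50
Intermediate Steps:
t(n) = -15/2 + n/2 (t(n) = (n + 5*(-3))/2 = (n - 15)/2 = (-15 + n)/2 = -15/2 + n/2)
t(6)*o(-113) = (-15/2 + (½)*6)*(-47) = (-15/2 + 3)*(-47) = -9/2*(-47) = 423/2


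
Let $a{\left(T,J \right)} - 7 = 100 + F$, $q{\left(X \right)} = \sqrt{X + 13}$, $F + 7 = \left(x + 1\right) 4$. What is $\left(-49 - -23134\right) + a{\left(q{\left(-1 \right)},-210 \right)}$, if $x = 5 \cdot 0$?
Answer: $23189$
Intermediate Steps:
$x = 0$
$F = -3$ ($F = -7 + \left(0 + 1\right) 4 = -7 + 1 \cdot 4 = -7 + 4 = -3$)
$q{\left(X \right)} = \sqrt{13 + X}$
$a{\left(T,J \right)} = 104$ ($a{\left(T,J \right)} = 7 + \left(100 - 3\right) = 7 + 97 = 104$)
$\left(-49 - -23134\right) + a{\left(q{\left(-1 \right)},-210 \right)} = \left(-49 - -23134\right) + 104 = \left(-49 + 23134\right) + 104 = 23085 + 104 = 23189$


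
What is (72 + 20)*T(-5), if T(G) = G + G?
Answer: -920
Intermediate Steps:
T(G) = 2*G
(72 + 20)*T(-5) = (72 + 20)*(2*(-5)) = 92*(-10) = -920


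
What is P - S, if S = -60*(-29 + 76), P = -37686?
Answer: -34866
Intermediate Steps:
S = -2820 (S = -60*47 = -2820)
P - S = -37686 - 1*(-2820) = -37686 + 2820 = -34866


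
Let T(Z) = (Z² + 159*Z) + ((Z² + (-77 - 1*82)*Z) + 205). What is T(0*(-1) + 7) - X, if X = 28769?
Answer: -28466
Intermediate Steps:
T(Z) = 205 + 2*Z² (T(Z) = (Z² + 159*Z) + ((Z² + (-77 - 82)*Z) + 205) = (Z² + 159*Z) + ((Z² - 159*Z) + 205) = (Z² + 159*Z) + (205 + Z² - 159*Z) = 205 + 2*Z²)
T(0*(-1) + 7) - X = (205 + 2*(0*(-1) + 7)²) - 1*28769 = (205 + 2*(0 + 7)²) - 28769 = (205 + 2*7²) - 28769 = (205 + 2*49) - 28769 = (205 + 98) - 28769 = 303 - 28769 = -28466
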